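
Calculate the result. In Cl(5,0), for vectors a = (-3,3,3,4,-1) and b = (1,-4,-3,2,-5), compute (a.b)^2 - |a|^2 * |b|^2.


a . b = (-3)*1 + 3*(-4) + 3*(-3) + 4*2 + (-1)*(-5)
= -3 + (-12) + (-9) + 8 + 5 = -11
|a|^2 = (-3)^2 + 3^2 + 3^2 + 4^2 + (-1)^2 = 44
|b|^2 = 1^2 + (-4)^2 + (-3)^2 + 2^2 + (-5)^2 = 55
(a.b)^2 = (-11)^2 = 121
|a|^2 * |b|^2 = 44 * 55 = 2420
Result = 121 - 2420 = -2299


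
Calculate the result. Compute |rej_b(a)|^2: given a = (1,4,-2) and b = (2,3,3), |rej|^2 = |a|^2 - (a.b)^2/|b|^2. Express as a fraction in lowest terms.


|a|^2 = 1^2 + 4^2 + (-2)^2 = 21
|b|^2 = 2^2 + 3^2 + 3^2 = 22
a . b = 1*2 + 4*3 + (-2)*3 = 8
(a.b)^2 = 8^2 = 64
|rej|^2 = 21 - 64/22
= (462 - 64)/22
= 398/22
In lowest terms: 199/11


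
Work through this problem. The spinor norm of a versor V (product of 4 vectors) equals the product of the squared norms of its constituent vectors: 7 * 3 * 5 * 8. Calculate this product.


Spinor norm N(V) = |v1|^2 * |v2|^2 * ... * |v4|^2
= 7 * 3 * 5 * 8
Running product: 7, 21, 105, 840
N(V) = 840


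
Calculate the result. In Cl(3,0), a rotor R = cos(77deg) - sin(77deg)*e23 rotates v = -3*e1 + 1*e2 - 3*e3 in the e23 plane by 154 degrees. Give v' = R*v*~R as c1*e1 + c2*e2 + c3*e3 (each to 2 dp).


Rotor R = cos(77deg) - sin(77deg)*e23
Rotation angle theta = 2 * 77 = 154 degrees in the e23 plane (e2 -> e3).
The component perpendicular to the plane (e1) is invariant: v'_1 = v1 = -3.00
cos(154deg) = -0.8988, sin(154deg) = 0.4384
v'_2 = v2*cos(theta) - v3*sin(theta) = 1*(-0.8988) - (-3)*0.4384 = 0.42
v'_3 = v2*sin(theta) + v3*cos(theta) = 1*0.4384 + (-3)*(-0.8988) = 3.13
v' = -3.00*e1 + 0.42*e2 + 3.13*e3


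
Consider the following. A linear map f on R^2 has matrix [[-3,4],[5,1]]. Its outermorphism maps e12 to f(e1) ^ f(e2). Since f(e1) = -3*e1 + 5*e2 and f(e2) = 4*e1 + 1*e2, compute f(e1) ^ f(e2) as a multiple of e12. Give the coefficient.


The outermorphism of a linear map f sends e1^e2 to f(e1)^f(e2).
f(e1) = -3*e1 + 5*e2
f(e2) = 4*e1 + 1*e2
f(e1) ^ f(e2) = (-3*e1 + 5*e2) ^ (4*e1 + 1*e2)
= (-3)*1*e12 + 5*4*e21
= (-3 - 20)*e12
= -23*e12
Coefficient = -23


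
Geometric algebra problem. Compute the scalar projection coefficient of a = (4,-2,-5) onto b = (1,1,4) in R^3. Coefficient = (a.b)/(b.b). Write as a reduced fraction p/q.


Projection coefficient = (a . b) / (b . b)
a . b = 4*1 + (-2)*1 + (-5)*4
= 4 + (-2) + (-20) = -18
b . b = 1^2 + 1^2 + 4^2
= 1 + 1 + 16 = 18
Coefficient = -18/18
In lowest terms: -1/1


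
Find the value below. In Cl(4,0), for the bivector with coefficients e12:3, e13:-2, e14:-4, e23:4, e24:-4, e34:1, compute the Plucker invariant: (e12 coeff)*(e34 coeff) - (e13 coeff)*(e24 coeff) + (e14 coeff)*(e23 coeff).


Plucker relation: af - be + cd
a*f = 3*1 = 3
b*e = (-2)*(-4) = 8
c*d = (-4)*4 = -16
af - be + cd = 3 - 8 + (-16)
= -21


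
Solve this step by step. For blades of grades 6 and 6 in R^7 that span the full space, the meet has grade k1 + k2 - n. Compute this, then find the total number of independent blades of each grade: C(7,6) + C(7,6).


Meet grade = grade(A) + grade(B) - n
= 6 + 6 - 7 = 5
C(7,6) = 7
C(7,6) = 7
dim_A + dim_B = 7 + 7 = 14


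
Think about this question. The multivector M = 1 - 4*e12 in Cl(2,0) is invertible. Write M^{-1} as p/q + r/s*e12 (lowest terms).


M = 1 - 4*e12, where e12^2 = -1.
Since M commutes with its reverse ~M = a - b*e12, M * ~M = a^2 - b^2*e12^2 = a^2 + b^2.
So M^{-1} = ~M / (a^2 + b^2) = (a - b*e12)/(a^2 + b^2).
a^2 + b^2 = 1 + 16 = 17
Scalar part = 1/17 = 1/17
Bivector coeff = 4/17 = 4/17
M^{-1} = 1/17 + 4/17*e12


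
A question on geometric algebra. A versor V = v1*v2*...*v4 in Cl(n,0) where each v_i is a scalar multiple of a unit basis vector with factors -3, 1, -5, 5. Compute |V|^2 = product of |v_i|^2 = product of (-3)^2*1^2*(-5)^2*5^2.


Each vector v_i has |v_i|^2 = s_i^2
Squared scales: (-3)^2 = 9, 1^2 = 1, (-5)^2 = 25, 5^2 = 25
|V|^2 = 9 * 1 * 25 * 25
= 5625


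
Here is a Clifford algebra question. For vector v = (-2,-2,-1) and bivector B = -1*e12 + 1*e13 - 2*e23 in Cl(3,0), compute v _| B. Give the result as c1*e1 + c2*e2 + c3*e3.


Left contraction v _| B = <vB>_1 (grade-1 part of the geometric product vB).
Using e1_|e12 = e2, e2_|e12 = -e1, e1_|e13 = e3, e3_|e13 = -e1, e2_|e23 = e3, e3_|e23 = -e2:
e1 coeff: -v2*b12 - v3*b13 = -(-2)*(-1) - (-1)*(1) = -1
e2 coeff: v1*b12 - v3*b23 = (-2)*(-1) - (-1)*(-2) = 0
e3 coeff: v1*b13 + v2*b23 = (-2)*(1) + (-2)*(-2) = 2
v _| B = -1*e1 + 0*e2 + 2*e3


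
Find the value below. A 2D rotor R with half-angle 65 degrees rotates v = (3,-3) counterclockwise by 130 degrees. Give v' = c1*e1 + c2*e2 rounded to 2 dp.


Rotor R = cos(65deg) - sin(65deg)*e12
Rotation angle theta = 2 * 65 = 130 degrees
v' = R*v*~R rotates v by theta.
cos(130deg) = -0.6428, sin(130deg) = 0.7660
v'_1 = 3*cos(130deg) - (-3)*sin(130deg)
= 3*(-0.6428) - (-3)*0.7660
= 0.37
v'_2 = 3*sin(130deg) + (-3)*cos(130deg)
= 3*0.7660 + (-3)*(-0.6428)
= 4.23
v' = 0.37*e1 + 4.23*e2


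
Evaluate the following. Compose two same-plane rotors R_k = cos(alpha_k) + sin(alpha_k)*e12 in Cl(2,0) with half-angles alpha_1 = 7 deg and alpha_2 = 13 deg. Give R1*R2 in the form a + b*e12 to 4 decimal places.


Same-plane rotors commute and their half-angles add:
R1*R2 = cos(a1 + a2) + sin(a1 + a2)*e12.
a1 + a2 = 7 + 13 = 20 deg
cos(20 deg) = 0.9397
sin(20 deg) = 0.3420
R1*R2 = 0.9397 + 0.3420*e12


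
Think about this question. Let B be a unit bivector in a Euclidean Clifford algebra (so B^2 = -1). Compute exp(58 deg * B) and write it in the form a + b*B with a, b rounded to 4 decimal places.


For a unit bivector B with B^2 = -1, the exponential series gives
e^(theta*B) = cos(theta) + sin(theta)*B (the GA analogue of Euler's formula).
theta = 58 degrees = 1.012291 rad
cos(58 deg) = 0.5299
sin(58 deg) = 0.8480
exp(theta*B) = 0.5299 + 0.8480*B


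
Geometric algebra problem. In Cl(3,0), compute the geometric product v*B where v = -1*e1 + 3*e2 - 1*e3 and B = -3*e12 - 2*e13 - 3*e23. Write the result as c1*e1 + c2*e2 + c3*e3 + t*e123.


vB has grade-1 (vector) and grade-3 (trivector) parts: vB = (v _| B) + (v ^ B).
Vector part <vB>_1:
  e1: -v2*b12 - v3*b13 = -(3)*(-3) - (-1)*(-2) = 7
  e2: v1*b12 - v3*b23 = (-1)*(-3) - (-1)*(-3) = 0
  e3: v1*b13 + v2*b23 = (-1)*(-2) + (3)*(-3) = -7
Trivector part <vB>_3:
  e123: v1*b23 - v2*b13 + v3*b12 = (-1)*(-3) - (3)*(-2) + (-1)*(-3) = 12
vB = 7*e1 + 0*e2 - 7*e3 + 12*e123


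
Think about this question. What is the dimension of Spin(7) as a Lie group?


Spin(n) double-covers SO(n); both have Lie algebra so(n) of dimension n(n-1)/2.
n = 7
n(n-1) = 7 * 6 = 42
dim Spin(7) = 42/2 = 21


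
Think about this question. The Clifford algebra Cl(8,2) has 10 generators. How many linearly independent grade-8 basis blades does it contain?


Number of grade-k basis blades in Cl(p,q) with n = p + q is C(n, k).
n = 8 + 2 = 10
C(10, 8) = 10! / (8! * 2!)
= 3628800 / (40320 * 2)
= 45


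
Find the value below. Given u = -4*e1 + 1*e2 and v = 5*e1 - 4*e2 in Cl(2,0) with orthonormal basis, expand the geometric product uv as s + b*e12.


Expand: (-4*e1 + 1*e2)(5*e1 - 4*e2)
= (-4)*5*e1e1 + (-4)*(-4)*e1e2 + 1*5*e2e1 + 1*(-4)*e2e2
Using e1^2 = e2^2 = 1, e2e1 = -e1e2:
Scalar part s = (-4)*5 + 1*(-4) = -20 + (-4) = -24
Bivector part b = (-4)*(-4) - 1*5 = 16 - 5 = 11
uv = -24 + 11*e12


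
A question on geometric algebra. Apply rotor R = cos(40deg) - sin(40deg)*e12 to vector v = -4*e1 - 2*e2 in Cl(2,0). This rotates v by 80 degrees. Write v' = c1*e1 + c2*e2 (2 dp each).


Rotor R = cos(40deg) - sin(40deg)*e12
Rotation angle theta = 2 * 40 = 80 degrees
v' = R*v*~R rotates v by theta.
cos(80deg) = 0.1736, sin(80deg) = 0.9848
v'_1 = -4*cos(80deg) - (-2)*sin(80deg)
= -4*0.1736 - (-2)*0.9848
= 1.28
v'_2 = -4*sin(80deg) + (-2)*cos(80deg)
= -4*0.9848 + (-2)*0.1736
= -4.29
v' = 1.28*e1 - 4.29*e2


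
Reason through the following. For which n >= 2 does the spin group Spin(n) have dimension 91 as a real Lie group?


dim Spin(n) = dim so(n) = n(n-1)/2.
Solve n(n-1)/2 = 91, i.e. n^2 - n - 182 = 0.
Discriminant = 1 + 8*91 = 729
n = (1 + sqrt(729))/2 = (1 + 27)/2 = 14


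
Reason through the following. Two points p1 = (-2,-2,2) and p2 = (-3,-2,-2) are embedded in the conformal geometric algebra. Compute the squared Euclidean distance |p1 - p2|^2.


p1 - p2 = (1, 0, 4)
|p1 - p2|^2 = 1^2 + 0^2 + 4^2
= 1 + 0 + 16
= 17


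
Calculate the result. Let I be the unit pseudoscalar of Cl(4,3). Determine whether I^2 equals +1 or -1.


The pseudoscalar I = e1...e_n (product of all n generators) of Cl(p,q) satisfies I^2 = (-1)^(q + n(n-1)/2).
p = 4, q = 3, n = p + q = 7
n(n-1)/2 = 7 * 6 / 2 = 21
Exponent = q + n(n-1)/2 = 3 + 21 = 24
I^2 = (-1)^24 = +1


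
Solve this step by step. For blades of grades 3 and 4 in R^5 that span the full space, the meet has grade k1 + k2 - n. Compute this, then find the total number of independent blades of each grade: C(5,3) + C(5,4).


Meet grade = grade(A) + grade(B) - n
= 3 + 4 - 5 = 2
C(5,3) = 10
C(5,4) = 5
dim_A + dim_B = 10 + 5 = 15


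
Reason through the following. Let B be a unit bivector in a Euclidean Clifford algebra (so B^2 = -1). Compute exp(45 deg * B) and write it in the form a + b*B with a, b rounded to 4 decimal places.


For a unit bivector B with B^2 = -1, the exponential series gives
e^(theta*B) = cos(theta) + sin(theta)*B (the GA analogue of Euler's formula).
theta = 45 degrees = 0.785398 rad
cos(45 deg) = 0.7071
sin(45 deg) = 0.7071
exp(theta*B) = 0.7071 + 0.7071*B


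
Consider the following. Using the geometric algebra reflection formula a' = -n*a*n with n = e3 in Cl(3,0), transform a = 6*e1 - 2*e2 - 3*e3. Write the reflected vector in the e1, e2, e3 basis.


Reflection formula: a' = -n*a*n, with n = e3 (unit vector, n^2 = 1).
For reflection through hyperplane perp to e3:
The component along e3 flips sign, others stay.
a = (6, -2, -3)
a' = (6, -2, 3)
a' = 6*e1 - 2*e2 + 3*e3


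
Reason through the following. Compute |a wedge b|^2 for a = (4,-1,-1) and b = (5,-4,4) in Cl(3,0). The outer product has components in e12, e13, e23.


a wedge b = (a1*b2 - a2*b1)*e12 + (a1*b3 - a3*b1)*e13 + (a2*b3 - a3*b2)*e23
e12 coeff: 4*(-4) - (-1)*5 = -16 - (-5) = -11
e13 coeff: 4*4 - (-1)*5 = 16 - (-5) = 21
e23 coeff: (-1)*4 - (-1)*(-4) = -4 - 4 = -8
|a wedge b|^2 = (-11)^2 + 21^2 + (-8)^2
= 121 + 441 + 64
= 626


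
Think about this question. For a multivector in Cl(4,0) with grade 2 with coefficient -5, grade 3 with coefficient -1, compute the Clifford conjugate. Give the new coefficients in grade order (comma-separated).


Clifford conjugate sign for grade k: (-1)^(k(k+1)/2)
Grade 2: (-1)^(2*3/2) = (-1)^3 = -1, coeff -5 -> 5
Grade 3: (-1)^(3*4/2) = (-1)^6 = 1, coeff -1 -> -1
Conjugated coefficients: 5, -1


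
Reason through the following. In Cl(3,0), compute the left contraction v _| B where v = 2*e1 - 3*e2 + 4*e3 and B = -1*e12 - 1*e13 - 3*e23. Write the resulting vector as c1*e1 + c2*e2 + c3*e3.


Left contraction v _| B = <vB>_1 (grade-1 part of the geometric product vB).
Using e1_|e12 = e2, e2_|e12 = -e1, e1_|e13 = e3, e3_|e13 = -e1, e2_|e23 = e3, e3_|e23 = -e2:
e1 coeff: -v2*b12 - v3*b13 = -(-3)*(-1) - (4)*(-1) = 1
e2 coeff: v1*b12 - v3*b23 = (2)*(-1) - (4)*(-3) = 10
e3 coeff: v1*b13 + v2*b23 = (2)*(-1) + (-3)*(-3) = 7
v _| B = 1*e1 + 10*e2 + 7*e3


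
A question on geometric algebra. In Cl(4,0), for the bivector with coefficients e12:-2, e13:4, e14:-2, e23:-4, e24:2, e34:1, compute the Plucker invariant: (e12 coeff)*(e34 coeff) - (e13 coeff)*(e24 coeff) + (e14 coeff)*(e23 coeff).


Plucker relation: af - be + cd
a*f = (-2)*1 = -2
b*e = 4*2 = 8
c*d = (-2)*(-4) = 8
af - be + cd = -2 - 8 + 8
= -2


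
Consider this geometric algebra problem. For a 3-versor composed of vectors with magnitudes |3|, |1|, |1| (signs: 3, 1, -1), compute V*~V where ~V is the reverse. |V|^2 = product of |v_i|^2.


Each vector v_i has |v_i|^2 = s_i^2
Squared scales: 3^2 = 9, 1^2 = 1, (-1)^2 = 1
|V|^2 = 9 * 1 * 1
= 9


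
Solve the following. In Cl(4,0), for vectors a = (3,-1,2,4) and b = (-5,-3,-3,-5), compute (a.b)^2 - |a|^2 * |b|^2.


a . b = 3*(-5) + (-1)*(-3) + 2*(-3) + 4*(-5)
= -15 + 3 + (-6) + (-20) = -38
|a|^2 = 3^2 + (-1)^2 + 2^2 + 4^2 = 30
|b|^2 = (-5)^2 + (-3)^2 + (-3)^2 + (-5)^2 = 68
(a.b)^2 = (-38)^2 = 1444
|a|^2 * |b|^2 = 30 * 68 = 2040
Result = 1444 - 2040 = -596


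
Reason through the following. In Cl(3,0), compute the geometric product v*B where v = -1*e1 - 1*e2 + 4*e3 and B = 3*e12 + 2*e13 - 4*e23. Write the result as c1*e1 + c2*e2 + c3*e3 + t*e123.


vB has grade-1 (vector) and grade-3 (trivector) parts: vB = (v _| B) + (v ^ B).
Vector part <vB>_1:
  e1: -v2*b12 - v3*b13 = -(-1)*(3) - (4)*(2) = -5
  e2: v1*b12 - v3*b23 = (-1)*(3) - (4)*(-4) = 13
  e3: v1*b13 + v2*b23 = (-1)*(2) + (-1)*(-4) = 2
Trivector part <vB>_3:
  e123: v1*b23 - v2*b13 + v3*b12 = (-1)*(-4) - (-1)*(2) + (4)*(3) = 18
vB = -5*e1 + 13*e2 + 2*e3 + 18*e123


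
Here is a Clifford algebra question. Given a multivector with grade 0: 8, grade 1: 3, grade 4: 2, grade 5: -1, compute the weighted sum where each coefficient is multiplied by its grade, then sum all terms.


Grade-weighted sum = sum of grade_k * coefficient_k
0*8 = 0
1*3 = 3
4*2 = 8
5*(-1) = -5
Total = 0 + 3 + 8 + (-5) = 6


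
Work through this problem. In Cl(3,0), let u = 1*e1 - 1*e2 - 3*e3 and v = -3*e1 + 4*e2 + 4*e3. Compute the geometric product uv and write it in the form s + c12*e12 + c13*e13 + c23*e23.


In Cl(3,0): e_i^2 = 1, e_ie_j = -e_je_i for i != j.
Scalar part = u . v = 1*(-3) + (-1)*4 + (-3)*4
= -3 + (-4) + (-12) = -19
e12 coeff = 1*4 - (-1)*(-3) = 4 - 3 = 1
e13 coeff = 1*4 - (-3)*(-3) = 4 - 9 = -5
e23 coeff = (-1)*4 - (-3)*4 = -4 - (-12) = 8
uv = -19 + 1*e12 - 5*e13 + 8*e23


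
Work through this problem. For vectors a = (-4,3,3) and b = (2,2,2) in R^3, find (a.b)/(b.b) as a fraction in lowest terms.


Projection coefficient = (a . b) / (b . b)
a . b = (-4)*2 + 3*2 + 3*2
= -8 + 6 + 6 = 4
b . b = 2^2 + 2^2 + 2^2
= 4 + 4 + 4 = 12
Coefficient = 4/12
In lowest terms: 1/3


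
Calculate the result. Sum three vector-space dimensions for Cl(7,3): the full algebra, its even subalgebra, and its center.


n = 7 + 3 = 10
Total dim = 2^10 = 1024
Even subalgebra dim = 2^9 = 512
n is even, so center dim = 1
Sum = 1024 + 512 + 1 = 1537


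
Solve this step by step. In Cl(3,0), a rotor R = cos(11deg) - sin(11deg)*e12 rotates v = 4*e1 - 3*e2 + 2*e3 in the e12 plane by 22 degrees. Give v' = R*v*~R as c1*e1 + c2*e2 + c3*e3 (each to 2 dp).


Rotor R = cos(11deg) - sin(11deg)*e12
Rotation angle theta = 2 * 11 = 22 degrees in the e12 plane (e1 -> e2).
The component perpendicular to the plane (e3) is invariant: v'_3 = v3 = 2.00
cos(22deg) = 0.9272, sin(22deg) = 0.3746
v'_1 = v1*cos(theta) - v2*sin(theta) = 4*0.9272 - (-3)*0.3746 = 4.83
v'_2 = v1*sin(theta) + v2*cos(theta) = 4*0.3746 + (-3)*0.9272 = -1.28
v' = 4.83*e1 - 1.28*e2 + 2.00*e3


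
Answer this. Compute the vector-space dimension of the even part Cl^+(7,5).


Even subalgebra dimension = 2^(n-1)
n = 7 + 5 = 12
2^(12 - 1) = 2^11 = 2048
Verification: sum of C(12,k) for even k = 1 + 66 + 495 + 924 + 495 + 66 + 1 = 2048
Result = 2048


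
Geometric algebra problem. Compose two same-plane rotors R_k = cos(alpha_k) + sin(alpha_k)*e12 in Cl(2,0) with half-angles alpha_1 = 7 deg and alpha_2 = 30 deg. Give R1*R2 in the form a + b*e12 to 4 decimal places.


Same-plane rotors commute and their half-angles add:
R1*R2 = cos(a1 + a2) + sin(a1 + a2)*e12.
a1 + a2 = 7 + 30 = 37 deg
cos(37 deg) = 0.7986
sin(37 deg) = 0.6018
R1*R2 = 0.7986 + 0.6018*e12


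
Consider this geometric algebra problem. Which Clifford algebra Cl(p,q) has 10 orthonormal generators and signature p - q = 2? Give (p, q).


We need p + q = 10 and p - q = 2.
Adding: 2p = 10 + 2 = 12, so p = 6.
Then q = 10 - 6 = 4.
(p, q) = (6, 4)


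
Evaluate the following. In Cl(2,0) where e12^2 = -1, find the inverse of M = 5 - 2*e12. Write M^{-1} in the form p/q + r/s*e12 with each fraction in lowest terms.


M = 5 - 2*e12, where e12^2 = -1.
Since M commutes with its reverse ~M = a - b*e12, M * ~M = a^2 - b^2*e12^2 = a^2 + b^2.
So M^{-1} = ~M / (a^2 + b^2) = (a - b*e12)/(a^2 + b^2).
a^2 + b^2 = 25 + 4 = 29
Scalar part = 5/29 = 5/29
Bivector coeff = 2/29 = 2/29
M^{-1} = 5/29 + 2/29*e12


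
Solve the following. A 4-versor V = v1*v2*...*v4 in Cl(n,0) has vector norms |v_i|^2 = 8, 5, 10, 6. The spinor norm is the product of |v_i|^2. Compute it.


Spinor norm N(V) = |v1|^2 * |v2|^2 * ... * |v4|^2
= 8 * 5 * 10 * 6
Running product: 8, 40, 400, 2400
N(V) = 2400


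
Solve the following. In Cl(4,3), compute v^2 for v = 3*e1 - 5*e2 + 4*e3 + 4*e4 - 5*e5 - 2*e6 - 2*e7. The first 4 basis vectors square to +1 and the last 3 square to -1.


v^2 = sum of c_i^2 * e_i^2
Positive signature terms (e_i^2 = +1): 3^2 + (-5)^2 + 4^2 + 4^2 = 66
Negative signature terms (e_j^2 = -1): (-5)^2 + (-2)^2 + (-2)^2 = 33
v^2 = 66 - 33 = 33


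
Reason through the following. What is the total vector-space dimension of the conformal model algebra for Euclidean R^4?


The conformal model of R^4 uses Cl(5,1): the 4 Euclidean generators plus two extra orthogonal generators e+ (e+^2 = +1) and e- (e-^2 = -1), from which the null vectors e0, einf are built.
Number of generators m = 4 + 2 = 6.
dim Cl(p,q) = 2^m = 2^6 = 64


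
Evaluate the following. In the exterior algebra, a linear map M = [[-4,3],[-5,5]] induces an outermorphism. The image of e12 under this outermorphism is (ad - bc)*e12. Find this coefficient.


The outermorphism of a linear map f sends e1^e2 to f(e1)^f(e2).
f(e1) = -4*e1 - 5*e2
f(e2) = 3*e1 + 5*e2
f(e1) ^ f(e2) = (-4*e1 - 5*e2) ^ (3*e1 + 5*e2)
= (-4)*5*e12 + (-5)*3*e21
= (-20 - (-15))*e12
= -5*e12
Coefficient = -5


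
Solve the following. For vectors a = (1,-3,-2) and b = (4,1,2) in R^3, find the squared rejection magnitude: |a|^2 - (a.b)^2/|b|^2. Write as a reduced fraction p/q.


|a|^2 = 1^2 + (-3)^2 + (-2)^2 = 14
|b|^2 = 4^2 + 1^2 + 2^2 = 21
a . b = 1*4 + (-3)*1 + (-2)*2 = -3
(a.b)^2 = (-3)^2 = 9
|rej|^2 = 14 - 9/21
= (294 - 9)/21
= 285/21
In lowest terms: 95/7


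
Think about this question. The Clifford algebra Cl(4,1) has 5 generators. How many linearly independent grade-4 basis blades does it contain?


Number of grade-k basis blades in Cl(p,q) with n = p + q is C(n, k).
n = 4 + 1 = 5
C(5, 4) = 5! / (4! * 1!)
= 120 / (24 * 1)
= 5


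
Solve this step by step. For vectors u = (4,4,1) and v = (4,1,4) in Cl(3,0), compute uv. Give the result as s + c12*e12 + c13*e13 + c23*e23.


In Cl(3,0): e_i^2 = 1, e_ie_j = -e_je_i for i != j.
Scalar part = u . v = 4*4 + 4*1 + 1*4
= 16 + 4 + 4 = 24
e12 coeff = 4*1 - 4*4 = 4 - 16 = -12
e13 coeff = 4*4 - 1*4 = 16 - 4 = 12
e23 coeff = 4*4 - 1*1 = 16 - 1 = 15
uv = 24 - 12*e12 + 12*e13 + 15*e23


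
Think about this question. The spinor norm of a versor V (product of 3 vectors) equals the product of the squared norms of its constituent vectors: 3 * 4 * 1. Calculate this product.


Spinor norm N(V) = |v1|^2 * |v2|^2 * ... * |v3|^2
= 3 * 4 * 1
Running product: 3, 12, 12
N(V) = 12


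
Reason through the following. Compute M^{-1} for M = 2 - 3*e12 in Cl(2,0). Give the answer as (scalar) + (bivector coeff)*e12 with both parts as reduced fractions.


M = 2 - 3*e12, where e12^2 = -1.
Since M commutes with its reverse ~M = a - b*e12, M * ~M = a^2 - b^2*e12^2 = a^2 + b^2.
So M^{-1} = ~M / (a^2 + b^2) = (a - b*e12)/(a^2 + b^2).
a^2 + b^2 = 4 + 9 = 13
Scalar part = 2/13 = 2/13
Bivector coeff = 3/13 = 3/13
M^{-1} = 2/13 + 3/13*e12


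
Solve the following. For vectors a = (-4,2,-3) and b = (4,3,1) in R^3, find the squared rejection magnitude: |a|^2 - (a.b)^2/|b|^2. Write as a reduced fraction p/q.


|a|^2 = (-4)^2 + 2^2 + (-3)^2 = 29
|b|^2 = 4^2 + 3^2 + 1^2 = 26
a . b = (-4)*4 + 2*3 + (-3)*1 = -13
(a.b)^2 = (-13)^2 = 169
|rej|^2 = 29 - 169/26
= (754 - 169)/26
= 585/26
In lowest terms: 45/2


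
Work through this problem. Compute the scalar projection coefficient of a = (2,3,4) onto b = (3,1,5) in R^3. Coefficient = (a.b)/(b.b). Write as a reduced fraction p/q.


Projection coefficient = (a . b) / (b . b)
a . b = 2*3 + 3*1 + 4*5
= 6 + 3 + 20 = 29
b . b = 3^2 + 1^2 + 5^2
= 9 + 1 + 25 = 35
Coefficient = 29/35
In lowest terms: 29/35


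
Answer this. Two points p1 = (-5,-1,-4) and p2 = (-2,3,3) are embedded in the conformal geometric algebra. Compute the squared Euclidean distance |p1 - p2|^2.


p1 - p2 = (-3, -4, -7)
|p1 - p2|^2 = (-3)^2 + (-4)^2 + (-7)^2
= 9 + 16 + 49
= 74


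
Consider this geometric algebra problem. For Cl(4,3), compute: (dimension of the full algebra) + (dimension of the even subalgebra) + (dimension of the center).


n = 4 + 3 = 7
Total dim = 2^7 = 128
Even subalgebra dim = 2^6 = 64
n is odd, so center dim = 2
Sum = 128 + 64 + 2 = 194


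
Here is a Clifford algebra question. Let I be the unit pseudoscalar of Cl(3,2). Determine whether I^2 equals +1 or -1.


The pseudoscalar I = e1...e_n (product of all n generators) of Cl(p,q) satisfies I^2 = (-1)^(q + n(n-1)/2).
p = 3, q = 2, n = p + q = 5
n(n-1)/2 = 5 * 4 / 2 = 10
Exponent = q + n(n-1)/2 = 2 + 10 = 12
I^2 = (-1)^12 = +1


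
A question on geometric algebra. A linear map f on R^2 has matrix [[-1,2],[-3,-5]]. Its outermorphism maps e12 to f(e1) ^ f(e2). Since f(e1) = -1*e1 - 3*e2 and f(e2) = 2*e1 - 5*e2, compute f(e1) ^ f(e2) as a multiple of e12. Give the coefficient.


The outermorphism of a linear map f sends e1^e2 to f(e1)^f(e2).
f(e1) = -1*e1 - 3*e2
f(e2) = 2*e1 - 5*e2
f(e1) ^ f(e2) = (-1*e1 - 3*e2) ^ (2*e1 - 5*e2)
= (-1)*(-5)*e12 + (-3)*2*e21
= (5 - (-6))*e12
= 11*e12
Coefficient = 11


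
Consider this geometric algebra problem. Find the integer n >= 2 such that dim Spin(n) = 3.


dim Spin(n) = dim so(n) = n(n-1)/2.
Solve n(n-1)/2 = 3, i.e. n^2 - n - 6 = 0.
Discriminant = 1 + 8*3 = 25
n = (1 + sqrt(25))/2 = (1 + 5)/2 = 3


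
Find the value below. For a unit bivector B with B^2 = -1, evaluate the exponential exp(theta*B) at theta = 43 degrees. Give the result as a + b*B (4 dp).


For a unit bivector B with B^2 = -1, the exponential series gives
e^(theta*B) = cos(theta) + sin(theta)*B (the GA analogue of Euler's formula).
theta = 43 degrees = 0.750492 rad
cos(43 deg) = 0.7314
sin(43 deg) = 0.6820
exp(theta*B) = 0.7314 + 0.6820*B


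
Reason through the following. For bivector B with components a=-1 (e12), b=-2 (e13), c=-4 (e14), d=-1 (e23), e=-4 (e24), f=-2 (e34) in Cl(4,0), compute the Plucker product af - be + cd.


Plucker relation: af - be + cd
a*f = (-1)*(-2) = 2
b*e = (-2)*(-4) = 8
c*d = (-4)*(-1) = 4
af - be + cd = 2 - 8 + 4
= -2


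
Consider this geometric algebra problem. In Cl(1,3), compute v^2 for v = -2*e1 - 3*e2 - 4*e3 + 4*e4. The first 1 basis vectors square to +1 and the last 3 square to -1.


v^2 = sum of c_i^2 * e_i^2
Positive signature terms (e_i^2 = +1): (-2)^2 = 4
Negative signature terms (e_j^2 = -1): (-3)^2 + (-4)^2 + 4^2 = 41
v^2 = 4 - 41 = -37


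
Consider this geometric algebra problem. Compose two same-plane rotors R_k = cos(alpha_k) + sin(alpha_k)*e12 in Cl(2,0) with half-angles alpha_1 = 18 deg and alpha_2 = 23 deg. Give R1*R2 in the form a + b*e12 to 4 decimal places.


Same-plane rotors commute and their half-angles add:
R1*R2 = cos(a1 + a2) + sin(a1 + a2)*e12.
a1 + a2 = 18 + 23 = 41 deg
cos(41 deg) = 0.7547
sin(41 deg) = 0.6561
R1*R2 = 0.7547 + 0.6561*e12


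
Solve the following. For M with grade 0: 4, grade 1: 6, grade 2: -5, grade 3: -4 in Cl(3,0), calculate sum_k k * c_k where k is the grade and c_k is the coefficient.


Grade-weighted sum = sum of grade_k * coefficient_k
0*4 = 0
1*6 = 6
2*(-5) = -10
3*(-4) = -12
Total = 0 + 6 + (-10) + (-12) = -16


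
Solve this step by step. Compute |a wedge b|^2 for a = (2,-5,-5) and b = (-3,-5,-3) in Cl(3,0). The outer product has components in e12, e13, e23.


a wedge b = (a1*b2 - a2*b1)*e12 + (a1*b3 - a3*b1)*e13 + (a2*b3 - a3*b2)*e23
e12 coeff: 2*(-5) - (-5)*(-3) = -10 - 15 = -25
e13 coeff: 2*(-3) - (-5)*(-3) = -6 - 15 = -21
e23 coeff: (-5)*(-3) - (-5)*(-5) = 15 - 25 = -10
|a wedge b|^2 = (-25)^2 + (-21)^2 + (-10)^2
= 625 + 441 + 100
= 1166


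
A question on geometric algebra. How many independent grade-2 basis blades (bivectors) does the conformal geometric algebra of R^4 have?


The conformal model of R^4 uses Cl(5,1) with m = 4 + 2 = 6 generators.
Number of grade-2 blades = C(m, 2) = C(6, 2)
= 6*5/2 = 15


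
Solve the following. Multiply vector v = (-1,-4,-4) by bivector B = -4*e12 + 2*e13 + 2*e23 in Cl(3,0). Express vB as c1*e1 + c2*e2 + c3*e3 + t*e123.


vB has grade-1 (vector) and grade-3 (trivector) parts: vB = (v _| B) + (v ^ B).
Vector part <vB>_1:
  e1: -v2*b12 - v3*b13 = -(-4)*(-4) - (-4)*(2) = -8
  e2: v1*b12 - v3*b23 = (-1)*(-4) - (-4)*(2) = 12
  e3: v1*b13 + v2*b23 = (-1)*(2) + (-4)*(2) = -10
Trivector part <vB>_3:
  e123: v1*b23 - v2*b13 + v3*b12 = (-1)*(2) - (-4)*(2) + (-4)*(-4) = 22
vB = -8*e1 + 12*e2 - 10*e3 + 22*e123


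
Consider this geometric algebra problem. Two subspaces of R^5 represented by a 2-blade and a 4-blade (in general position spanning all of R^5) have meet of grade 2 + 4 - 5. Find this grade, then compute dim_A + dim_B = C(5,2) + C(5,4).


Meet grade = grade(A) + grade(B) - n
= 2 + 4 - 5 = 1
C(5,2) = 10
C(5,4) = 5
dim_A + dim_B = 10 + 5 = 15


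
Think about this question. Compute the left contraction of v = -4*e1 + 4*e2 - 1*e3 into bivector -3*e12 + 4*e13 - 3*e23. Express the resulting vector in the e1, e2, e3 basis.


Left contraction v _| B = <vB>_1 (grade-1 part of the geometric product vB).
Using e1_|e12 = e2, e2_|e12 = -e1, e1_|e13 = e3, e3_|e13 = -e1, e2_|e23 = e3, e3_|e23 = -e2:
e1 coeff: -v2*b12 - v3*b13 = -(4)*(-3) - (-1)*(4) = 16
e2 coeff: v1*b12 - v3*b23 = (-4)*(-3) - (-1)*(-3) = 9
e3 coeff: v1*b13 + v2*b23 = (-4)*(4) + (4)*(-3) = -28
v _| B = 16*e1 + 9*e2 - 28*e3


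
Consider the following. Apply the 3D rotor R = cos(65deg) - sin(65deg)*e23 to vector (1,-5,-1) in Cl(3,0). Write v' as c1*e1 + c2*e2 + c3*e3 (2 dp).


Rotor R = cos(65deg) - sin(65deg)*e23
Rotation angle theta = 2 * 65 = 130 degrees in the e23 plane (e2 -> e3).
The component perpendicular to the plane (e1) is invariant: v'_1 = v1 = 1.00
cos(130deg) = -0.6428, sin(130deg) = 0.7660
v'_2 = v2*cos(theta) - v3*sin(theta) = -5*(-0.6428) - (-1)*0.7660 = 3.98
v'_3 = v2*sin(theta) + v3*cos(theta) = -5*0.7660 + (-1)*(-0.6428) = -3.19
v' = 1.00*e1 + 3.98*e2 - 3.19*e3


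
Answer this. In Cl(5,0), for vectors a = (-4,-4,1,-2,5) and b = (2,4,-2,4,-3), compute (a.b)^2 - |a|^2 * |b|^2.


a . b = (-4)*2 + (-4)*4 + 1*(-2) + (-2)*4 + 5*(-3)
= -8 + (-16) + (-2) + (-8) + (-15) = -49
|a|^2 = (-4)^2 + (-4)^2 + 1^2 + (-2)^2 + 5^2 = 62
|b|^2 = 2^2 + 4^2 + (-2)^2 + 4^2 + (-3)^2 = 49
(a.b)^2 = (-49)^2 = 2401
|a|^2 * |b|^2 = 62 * 49 = 3038
Result = 2401 - 3038 = -637


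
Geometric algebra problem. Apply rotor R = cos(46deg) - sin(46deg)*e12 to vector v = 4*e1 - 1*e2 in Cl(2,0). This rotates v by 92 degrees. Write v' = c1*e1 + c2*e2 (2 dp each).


Rotor R = cos(46deg) - sin(46deg)*e12
Rotation angle theta = 2 * 46 = 92 degrees
v' = R*v*~R rotates v by theta.
cos(92deg) = -0.0349, sin(92deg) = 0.9994
v'_1 = 4*cos(92deg) - (-1)*sin(92deg)
= 4*(-0.0349) - (-1)*0.9994
= 0.86
v'_2 = 4*sin(92deg) + (-1)*cos(92deg)
= 4*0.9994 + (-1)*(-0.0349)
= 4.03
v' = 0.86*e1 + 4.03*e2


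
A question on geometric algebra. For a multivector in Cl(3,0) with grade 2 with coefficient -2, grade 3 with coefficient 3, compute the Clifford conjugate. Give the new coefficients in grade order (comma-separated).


Clifford conjugate sign for grade k: (-1)^(k(k+1)/2)
Grade 2: (-1)^(2*3/2) = (-1)^3 = -1, coeff -2 -> 2
Grade 3: (-1)^(3*4/2) = (-1)^6 = 1, coeff 3 -> 3
Conjugated coefficients: 2, 3


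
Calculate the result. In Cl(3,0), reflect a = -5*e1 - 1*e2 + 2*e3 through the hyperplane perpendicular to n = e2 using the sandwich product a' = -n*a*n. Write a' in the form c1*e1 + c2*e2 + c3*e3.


Reflection formula: a' = -n*a*n, with n = e2 (unit vector, n^2 = 1).
For reflection through hyperplane perp to e2:
The component along e2 flips sign, others stay.
a = (-5, -1, 2)
a' = (-5, 1, 2)
a' = -5*e1 + 1*e2 + 2*e3


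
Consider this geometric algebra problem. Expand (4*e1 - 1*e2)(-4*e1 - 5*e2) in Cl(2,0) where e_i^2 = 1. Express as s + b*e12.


Expand: (4*e1 - 1*e2)(-4*e1 - 5*e2)
= 4*(-4)*e1e1 + 4*(-5)*e1e2 + (-1)*(-4)*e2e1 + (-1)*(-5)*e2e2
Using e1^2 = e2^2 = 1, e2e1 = -e1e2:
Scalar part s = 4*(-4) + (-1)*(-5) = -16 + 5 = -11
Bivector part b = 4*(-5) - (-1)*(-4) = -20 - 4 = -24
uv = -11 - 24*e12


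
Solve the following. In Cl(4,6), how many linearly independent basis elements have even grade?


Even subalgebra dimension = 2^(n-1)
n = 4 + 6 = 10
2^(10 - 1) = 2^9 = 512
Verification: sum of C(10,k) for even k = 1 + 45 + 210 + 210 + 45 + 1 = 512
Result = 512


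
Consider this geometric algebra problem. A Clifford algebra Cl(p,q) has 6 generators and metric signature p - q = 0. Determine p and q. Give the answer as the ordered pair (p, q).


We need p + q = 6 and p - q = 0.
Adding: 2p = 6 + 0 = 6, so p = 3.
Then q = 6 - 3 = 3.
(p, q) = (3, 3)


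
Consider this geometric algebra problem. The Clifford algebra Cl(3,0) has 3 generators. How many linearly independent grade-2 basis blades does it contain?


Number of grade-k basis blades in Cl(p,q) with n = p + q is C(n, k).
n = 3 + 0 = 3
C(3, 2) = 3! / (2! * 1!)
= 6 / (2 * 1)
= 3


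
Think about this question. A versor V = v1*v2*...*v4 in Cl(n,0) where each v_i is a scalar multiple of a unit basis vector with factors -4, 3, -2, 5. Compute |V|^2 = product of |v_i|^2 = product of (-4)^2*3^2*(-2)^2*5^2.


Each vector v_i has |v_i|^2 = s_i^2
Squared scales: (-4)^2 = 16, 3^2 = 9, (-2)^2 = 4, 5^2 = 25
|V|^2 = 16 * 9 * 4 * 25
= 14400


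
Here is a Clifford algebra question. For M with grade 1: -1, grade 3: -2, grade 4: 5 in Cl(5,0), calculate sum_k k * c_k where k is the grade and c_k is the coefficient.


Grade-weighted sum = sum of grade_k * coefficient_k
1*(-1) = -1
3*(-2) = -6
4*5 = 20
Total = -1 + (-6) + 20 = 13


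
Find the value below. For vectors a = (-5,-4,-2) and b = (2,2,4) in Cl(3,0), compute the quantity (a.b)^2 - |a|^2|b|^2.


a . b = (-5)*2 + (-4)*2 + (-2)*4
= -10 + (-8) + (-8) = -26
|a|^2 = (-5)^2 + (-4)^2 + (-2)^2 = 45
|b|^2 = 2^2 + 2^2 + 4^2 = 24
(a.b)^2 = (-26)^2 = 676
|a|^2 * |b|^2 = 45 * 24 = 1080
Result = 676 - 1080 = -404


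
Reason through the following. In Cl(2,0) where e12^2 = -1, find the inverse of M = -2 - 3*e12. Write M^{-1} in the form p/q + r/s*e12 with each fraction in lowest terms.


M = -2 - 3*e12, where e12^2 = -1.
Since M commutes with its reverse ~M = a - b*e12, M * ~M = a^2 - b^2*e12^2 = a^2 + b^2.
So M^{-1} = ~M / (a^2 + b^2) = (a - b*e12)/(a^2 + b^2).
a^2 + b^2 = 4 + 9 = 13
Scalar part = -2/13 = -2/13
Bivector coeff = 3/13 = 3/13
M^{-1} = -2/13 + 3/13*e12


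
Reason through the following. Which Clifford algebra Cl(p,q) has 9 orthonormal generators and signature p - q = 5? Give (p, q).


We need p + q = 9 and p - q = 5.
Adding: 2p = 9 + 5 = 14, so p = 7.
Then q = 9 - 7 = 2.
(p, q) = (7, 2)


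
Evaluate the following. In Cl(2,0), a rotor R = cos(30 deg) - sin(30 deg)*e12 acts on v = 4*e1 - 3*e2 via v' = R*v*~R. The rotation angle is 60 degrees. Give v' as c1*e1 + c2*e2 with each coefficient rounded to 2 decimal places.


Rotor R = cos(30deg) - sin(30deg)*e12
Rotation angle theta = 2 * 30 = 60 degrees
v' = R*v*~R rotates v by theta.
cos(60deg) = 0.5000, sin(60deg) = 0.8660
v'_1 = 4*cos(60deg) - (-3)*sin(60deg)
= 4*0.5000 - (-3)*0.8660
= 4.60
v'_2 = 4*sin(60deg) + (-3)*cos(60deg)
= 4*0.8660 + (-3)*0.5000
= 1.96
v' = 4.60*e1 + 1.96*e2


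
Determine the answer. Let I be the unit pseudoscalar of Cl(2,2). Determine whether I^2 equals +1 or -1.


The pseudoscalar I = e1...e_n (product of all n generators) of Cl(p,q) satisfies I^2 = (-1)^(q + n(n-1)/2).
p = 2, q = 2, n = p + q = 4
n(n-1)/2 = 4 * 3 / 2 = 6
Exponent = q + n(n-1)/2 = 2 + 6 = 8
I^2 = (-1)^8 = +1


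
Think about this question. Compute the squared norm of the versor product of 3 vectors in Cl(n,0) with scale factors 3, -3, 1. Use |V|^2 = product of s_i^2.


Each vector v_i has |v_i|^2 = s_i^2
Squared scales: 3^2 = 9, (-3)^2 = 9, 1^2 = 1
|V|^2 = 9 * 9 * 1
= 81


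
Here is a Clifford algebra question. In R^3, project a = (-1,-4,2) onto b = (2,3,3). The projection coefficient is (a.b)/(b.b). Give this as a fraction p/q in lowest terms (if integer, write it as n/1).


Projection coefficient = (a . b) / (b . b)
a . b = (-1)*2 + (-4)*3 + 2*3
= -2 + (-12) + 6 = -8
b . b = 2^2 + 3^2 + 3^2
= 4 + 9 + 9 = 22
Coefficient = -8/22
In lowest terms: -4/11


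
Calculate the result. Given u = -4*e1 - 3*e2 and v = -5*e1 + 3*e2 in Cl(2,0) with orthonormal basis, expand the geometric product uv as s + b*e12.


Expand: (-4*e1 - 3*e2)(-5*e1 + 3*e2)
= (-4)*(-5)*e1e1 + (-4)*3*e1e2 + (-3)*(-5)*e2e1 + (-3)*3*e2e2
Using e1^2 = e2^2 = 1, e2e1 = -e1e2:
Scalar part s = (-4)*(-5) + (-3)*3 = 20 + (-9) = 11
Bivector part b = (-4)*3 - (-3)*(-5) = -12 - 15 = -27
uv = 11 - 27*e12


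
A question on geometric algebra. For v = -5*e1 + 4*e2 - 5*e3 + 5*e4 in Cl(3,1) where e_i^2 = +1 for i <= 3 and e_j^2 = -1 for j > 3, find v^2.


v^2 = sum of c_i^2 * e_i^2
Positive signature terms (e_i^2 = +1): (-5)^2 + 4^2 + (-5)^2 = 66
Negative signature terms (e_j^2 = -1): 5^2 = 25
v^2 = 66 - 25 = 41


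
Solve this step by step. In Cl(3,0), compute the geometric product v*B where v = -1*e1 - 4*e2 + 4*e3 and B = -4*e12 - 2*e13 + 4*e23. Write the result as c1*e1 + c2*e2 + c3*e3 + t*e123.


vB has grade-1 (vector) and grade-3 (trivector) parts: vB = (v _| B) + (v ^ B).
Vector part <vB>_1:
  e1: -v2*b12 - v3*b13 = -(-4)*(-4) - (4)*(-2) = -8
  e2: v1*b12 - v3*b23 = (-1)*(-4) - (4)*(4) = -12
  e3: v1*b13 + v2*b23 = (-1)*(-2) + (-4)*(4) = -14
Trivector part <vB>_3:
  e123: v1*b23 - v2*b13 + v3*b12 = (-1)*(4) - (-4)*(-2) + (4)*(-4) = -28
vB = -8*e1 - 12*e2 - 14*e3 - 28*e123


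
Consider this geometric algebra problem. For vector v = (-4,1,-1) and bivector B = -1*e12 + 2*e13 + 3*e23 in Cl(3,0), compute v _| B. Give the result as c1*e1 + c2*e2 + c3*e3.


Left contraction v _| B = <vB>_1 (grade-1 part of the geometric product vB).
Using e1_|e12 = e2, e2_|e12 = -e1, e1_|e13 = e3, e3_|e13 = -e1, e2_|e23 = e3, e3_|e23 = -e2:
e1 coeff: -v2*b12 - v3*b13 = -(1)*(-1) - (-1)*(2) = 3
e2 coeff: v1*b12 - v3*b23 = (-4)*(-1) - (-1)*(3) = 7
e3 coeff: v1*b13 + v2*b23 = (-4)*(2) + (1)*(3) = -5
v _| B = 3*e1 + 7*e2 - 5*e3


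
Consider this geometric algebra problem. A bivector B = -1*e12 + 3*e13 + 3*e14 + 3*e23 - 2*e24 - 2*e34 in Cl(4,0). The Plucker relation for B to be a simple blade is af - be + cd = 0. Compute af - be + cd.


Plucker relation: af - be + cd
a*f = (-1)*(-2) = 2
b*e = 3*(-2) = -6
c*d = 3*3 = 9
af - be + cd = 2 - (-6) + 9
= 17


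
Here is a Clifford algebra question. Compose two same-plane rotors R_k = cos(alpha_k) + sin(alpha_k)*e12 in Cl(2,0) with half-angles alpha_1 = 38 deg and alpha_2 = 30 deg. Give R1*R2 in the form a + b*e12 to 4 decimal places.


Same-plane rotors commute and their half-angles add:
R1*R2 = cos(a1 + a2) + sin(a1 + a2)*e12.
a1 + a2 = 38 + 30 = 68 deg
cos(68 deg) = 0.3746
sin(68 deg) = 0.9272
R1*R2 = 0.3746 + 0.9272*e12


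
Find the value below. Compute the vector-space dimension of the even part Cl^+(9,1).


Even subalgebra dimension = 2^(n-1)
n = 9 + 1 = 10
2^(10 - 1) = 2^9 = 512
Verification: sum of C(10,k) for even k = 1 + 45 + 210 + 210 + 45 + 1 = 512
Result = 512


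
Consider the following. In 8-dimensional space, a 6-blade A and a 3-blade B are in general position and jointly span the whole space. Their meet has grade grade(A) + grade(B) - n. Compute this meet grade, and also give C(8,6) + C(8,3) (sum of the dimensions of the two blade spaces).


Meet grade = grade(A) + grade(B) - n
= 6 + 3 - 8 = 1
C(8,6) = 28
C(8,3) = 56
dim_A + dim_B = 28 + 56 = 84


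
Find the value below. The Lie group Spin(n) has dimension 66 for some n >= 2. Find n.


dim Spin(n) = dim so(n) = n(n-1)/2.
Solve n(n-1)/2 = 66, i.e. n^2 - n - 132 = 0.
Discriminant = 1 + 8*66 = 529
n = (1 + sqrt(529))/2 = (1 + 23)/2 = 12


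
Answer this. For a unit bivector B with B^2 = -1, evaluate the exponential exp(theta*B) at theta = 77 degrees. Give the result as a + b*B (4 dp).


For a unit bivector B with B^2 = -1, the exponential series gives
e^(theta*B) = cos(theta) + sin(theta)*B (the GA analogue of Euler's formula).
theta = 77 degrees = 1.343904 rad
cos(77 deg) = 0.2250
sin(77 deg) = 0.9744
exp(theta*B) = 0.2250 + 0.9744*B


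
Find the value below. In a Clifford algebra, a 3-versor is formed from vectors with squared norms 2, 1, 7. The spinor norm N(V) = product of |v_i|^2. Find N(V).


Spinor norm N(V) = |v1|^2 * |v2|^2 * ... * |v3|^2
= 2 * 1 * 7
Running product: 2, 2, 14
N(V) = 14


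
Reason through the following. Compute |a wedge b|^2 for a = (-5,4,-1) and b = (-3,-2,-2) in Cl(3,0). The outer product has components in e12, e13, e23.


a wedge b = (a1*b2 - a2*b1)*e12 + (a1*b3 - a3*b1)*e13 + (a2*b3 - a3*b2)*e23
e12 coeff: (-5)*(-2) - 4*(-3) = 10 - (-12) = 22
e13 coeff: (-5)*(-2) - (-1)*(-3) = 10 - 3 = 7
e23 coeff: 4*(-2) - (-1)*(-2) = -8 - 2 = -10
|a wedge b|^2 = 22^2 + 7^2 + (-10)^2
= 484 + 49 + 100
= 633


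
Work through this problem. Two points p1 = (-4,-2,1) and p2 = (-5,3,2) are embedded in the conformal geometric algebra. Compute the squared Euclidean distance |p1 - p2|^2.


p1 - p2 = (1, -5, -1)
|p1 - p2|^2 = 1^2 + (-5)^2 + (-1)^2
= 1 + 25 + 1
= 27


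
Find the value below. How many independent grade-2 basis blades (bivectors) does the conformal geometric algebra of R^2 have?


The conformal model of R^2 uses Cl(3,1) with m = 2 + 2 = 4 generators.
Number of grade-2 blades = C(m, 2) = C(4, 2)
= 4*3/2 = 6


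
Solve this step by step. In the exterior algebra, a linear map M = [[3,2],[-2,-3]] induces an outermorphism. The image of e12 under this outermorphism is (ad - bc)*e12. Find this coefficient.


The outermorphism of a linear map f sends e1^e2 to f(e1)^f(e2).
f(e1) = 3*e1 - 2*e2
f(e2) = 2*e1 - 3*e2
f(e1) ^ f(e2) = (3*e1 - 2*e2) ^ (2*e1 - 3*e2)
= 3*(-3)*e12 + (-2)*2*e21
= (-9 - (-4))*e12
= -5*e12
Coefficient = -5


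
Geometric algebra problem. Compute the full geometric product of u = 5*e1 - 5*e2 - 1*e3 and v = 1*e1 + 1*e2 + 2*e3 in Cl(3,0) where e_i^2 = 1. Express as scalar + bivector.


In Cl(3,0): e_i^2 = 1, e_ie_j = -e_je_i for i != j.
Scalar part = u . v = 5*1 + (-5)*1 + (-1)*2
= 5 + (-5) + (-2) = -2
e12 coeff = 5*1 - (-5)*1 = 5 - (-5) = 10
e13 coeff = 5*2 - (-1)*1 = 10 - (-1) = 11
e23 coeff = (-5)*2 - (-1)*1 = -10 - (-1) = -9
uv = -2 + 10*e12 + 11*e13 - 9*e23


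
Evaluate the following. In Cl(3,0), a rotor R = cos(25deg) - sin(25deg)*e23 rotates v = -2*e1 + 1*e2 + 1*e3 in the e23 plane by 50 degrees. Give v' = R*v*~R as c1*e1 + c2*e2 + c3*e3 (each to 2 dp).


Rotor R = cos(25deg) - sin(25deg)*e23
Rotation angle theta = 2 * 25 = 50 degrees in the e23 plane (e2 -> e3).
The component perpendicular to the plane (e1) is invariant: v'_1 = v1 = -2.00
cos(50deg) = 0.6428, sin(50deg) = 0.7660
v'_2 = v2*cos(theta) - v3*sin(theta) = 1*0.6428 - 1*0.7660 = -0.12
v'_3 = v2*sin(theta) + v3*cos(theta) = 1*0.7660 + 1*0.6428 = 1.41
v' = -2.00*e1 - 0.12*e2 + 1.41*e3


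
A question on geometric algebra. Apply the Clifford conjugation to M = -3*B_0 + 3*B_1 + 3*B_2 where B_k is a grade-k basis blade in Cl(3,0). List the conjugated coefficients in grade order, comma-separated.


Clifford conjugate sign for grade k: (-1)^(k(k+1)/2)
Grade 0: (-1)^(0*1/2) = (-1)^0 = 1, coeff -3 -> -3
Grade 1: (-1)^(1*2/2) = (-1)^1 = -1, coeff 3 -> -3
Grade 2: (-1)^(2*3/2) = (-1)^3 = -1, coeff 3 -> -3
Conjugated coefficients: -3, -3, -3


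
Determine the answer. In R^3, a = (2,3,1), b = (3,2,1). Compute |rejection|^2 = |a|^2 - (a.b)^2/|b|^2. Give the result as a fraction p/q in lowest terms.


|a|^2 = 2^2 + 3^2 + 1^2 = 14
|b|^2 = 3^2 + 2^2 + 1^2 = 14
a . b = 2*3 + 3*2 + 1*1 = 13
(a.b)^2 = 13^2 = 169
|rej|^2 = 14 - 169/14
= (196 - 169)/14
= 27/14
In lowest terms: 27/14
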